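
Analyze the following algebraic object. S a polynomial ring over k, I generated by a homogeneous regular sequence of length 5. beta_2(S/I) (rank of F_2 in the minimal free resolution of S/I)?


Regular sequence => Koszul complex is the minimal free resolution.
Syz_1 minimally generated by Koszul relations f_i*e_j - f_j*e_i (i<j): mu(Syz_1) = beta_2 = C(m,2) = m(m-1)/2
m=5
5*4/2 = 10


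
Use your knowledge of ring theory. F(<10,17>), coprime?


gcd(10,17)=1 => F=ab-a-b=10*17-10-17=170-27=143


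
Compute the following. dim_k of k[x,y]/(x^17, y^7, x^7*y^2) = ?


k[x,y]/I, I = (x^17, y^7, x^7*y^2)
Rect: 17x7=119. Corner: (17-7)x(7-2)=50.
dim = 119-50 = 69


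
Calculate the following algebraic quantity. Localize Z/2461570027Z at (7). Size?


7-primary part: 2461570027=7^9*61
Size=7^9=40353607


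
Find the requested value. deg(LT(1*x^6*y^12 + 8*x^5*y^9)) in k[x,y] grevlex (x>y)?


LT: 1*x^6*y^12
deg_x=6, deg_y=12
Total=6+12=18


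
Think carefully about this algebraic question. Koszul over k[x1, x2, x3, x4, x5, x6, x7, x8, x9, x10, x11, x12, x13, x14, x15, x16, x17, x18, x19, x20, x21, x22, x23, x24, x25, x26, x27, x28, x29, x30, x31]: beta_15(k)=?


C(n,i)=C(31,15)=300540195


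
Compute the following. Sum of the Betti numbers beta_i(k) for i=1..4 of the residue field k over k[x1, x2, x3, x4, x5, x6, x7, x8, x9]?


Koszul resolution: beta_i(k)=C(n,i), n=9
C(9,1)=9, C(9,2)=36, C(9,3)=84, C(9,4)=126
Sum=255


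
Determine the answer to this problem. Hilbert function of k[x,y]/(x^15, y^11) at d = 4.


k[x,y], I = (x^15, y^11), d = 4
Need i < 15 and d-i < 11.
Range: 0 <= i <= 4.
H(4) = 5


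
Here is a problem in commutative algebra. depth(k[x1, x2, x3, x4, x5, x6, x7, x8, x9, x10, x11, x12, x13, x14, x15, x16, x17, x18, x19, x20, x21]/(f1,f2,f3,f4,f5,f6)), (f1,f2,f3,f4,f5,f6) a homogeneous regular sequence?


depth(R)=21
depth(R/I)=21-6=15


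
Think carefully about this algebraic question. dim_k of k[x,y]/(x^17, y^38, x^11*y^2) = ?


k[x,y]/I, I = (x^17, y^38, x^11*y^2)
Rect: 17x38=646. Corner: (17-11)x(38-2)=216.
dim = 646-216 = 430


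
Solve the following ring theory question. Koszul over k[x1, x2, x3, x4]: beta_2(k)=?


C(n,i)=C(4,2)=6


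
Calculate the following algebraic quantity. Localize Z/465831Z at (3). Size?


3-primary part: 465831=3^8*71
Size=3^8=6561


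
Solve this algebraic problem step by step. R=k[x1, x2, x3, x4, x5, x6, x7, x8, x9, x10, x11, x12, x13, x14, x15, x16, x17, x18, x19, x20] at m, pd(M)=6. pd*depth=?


pd+depth=20
depth=20-6=14
pd*depth=6*14=84


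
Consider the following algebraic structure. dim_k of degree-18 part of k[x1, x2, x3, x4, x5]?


C(d+n-1,n-1)=C(22,4)=7315


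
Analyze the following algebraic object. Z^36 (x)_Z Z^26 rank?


rank(M(x)N) = rank(M)*rank(N)
36*26 = 936


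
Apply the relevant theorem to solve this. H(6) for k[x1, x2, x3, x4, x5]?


C(d+n-1,n-1)=C(10,4)=210


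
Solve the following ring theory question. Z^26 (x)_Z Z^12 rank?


rank(M(x)N) = rank(M)*rank(N)
26*12 = 312


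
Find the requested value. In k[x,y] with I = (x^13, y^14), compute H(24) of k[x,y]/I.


k[x,y], I = (x^13, y^14), d = 24
Need i < 13 and d-i < 14.
Range: 11 <= i <= 12.
H(24) = 2


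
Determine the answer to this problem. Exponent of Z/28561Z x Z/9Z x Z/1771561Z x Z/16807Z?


Exponent = lcm of the cyclic orders; pairwise coprime => product.
13^4*3^2*11^6*7^5=28561*9*1771561*16807=7653537768499623


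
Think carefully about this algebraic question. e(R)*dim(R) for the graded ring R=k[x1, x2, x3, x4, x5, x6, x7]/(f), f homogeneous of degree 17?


e(R)=deg(f)=17, dim(R)=7-1=6
e*dim=17*6=102


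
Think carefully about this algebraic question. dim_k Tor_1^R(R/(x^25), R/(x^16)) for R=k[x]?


Tor_1(R/I,R/J)=(I cap J)/IJ=(x^25)/(x^41)
dim=41-25=min(25,16)=16


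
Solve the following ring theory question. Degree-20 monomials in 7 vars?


C(d+n-1,n-1)=C(26,6)=230230


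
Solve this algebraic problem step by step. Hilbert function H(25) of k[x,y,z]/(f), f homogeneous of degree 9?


C(27,2)-C(18,2)=351-153=198


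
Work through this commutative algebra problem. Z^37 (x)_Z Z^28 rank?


rank(M(x)N) = rank(M)*rank(N)
37*28 = 1036


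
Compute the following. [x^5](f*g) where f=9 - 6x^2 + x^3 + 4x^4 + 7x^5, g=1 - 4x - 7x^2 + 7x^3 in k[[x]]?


[x^5] = sum a_i*b_j, i+j=5
  -6*7=-42
  1*-7=-7
  4*-4=-16
  7*1=7
Sum=-58


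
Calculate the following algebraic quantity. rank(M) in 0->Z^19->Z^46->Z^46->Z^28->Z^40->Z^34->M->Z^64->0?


Alt sum=0:
(-1)^0*19 + (-1)^1*46 + (-1)^2*46 + (-1)^3*28 + (-1)^4*40 + (-1)^5*34 + (-1)^6*? + (-1)^7*64=0
rank(M)=67


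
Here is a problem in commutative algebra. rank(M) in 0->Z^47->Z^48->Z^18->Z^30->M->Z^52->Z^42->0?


Alt sum=0:
(-1)^0*47 + (-1)^1*48 + (-1)^2*18 + (-1)^3*30 + (-1)^4*? + (-1)^5*52 + (-1)^6*42=0
rank(M)=23


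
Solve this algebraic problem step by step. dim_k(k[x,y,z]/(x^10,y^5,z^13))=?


Basis: x^iy^jz^k, i<10,j<5,k<13
10*5*13=650


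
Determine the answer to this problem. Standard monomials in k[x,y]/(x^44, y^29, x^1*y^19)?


k[x,y]/I, I = (x^44, y^29, x^1*y^19)
Rect: 44x29=1276. Corner: (44-1)x(29-19)=430.
dim = 1276-430 = 846


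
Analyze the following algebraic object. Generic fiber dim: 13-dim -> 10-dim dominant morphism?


dim(fiber)=dim(X)-dim(Y)=13-10=3


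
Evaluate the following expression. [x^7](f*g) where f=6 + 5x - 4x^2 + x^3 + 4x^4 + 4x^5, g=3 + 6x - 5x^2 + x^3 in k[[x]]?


[x^7] = sum a_i*b_j, i+j=7
  4*1=4
  4*-5=-20
Sum=-16


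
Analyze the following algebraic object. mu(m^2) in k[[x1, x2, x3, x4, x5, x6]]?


C(n+d-1,d)=C(7,2)=21


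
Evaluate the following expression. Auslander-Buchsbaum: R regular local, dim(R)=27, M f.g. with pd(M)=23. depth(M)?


pd+depth=depth(R)=27
depth=27-23=4


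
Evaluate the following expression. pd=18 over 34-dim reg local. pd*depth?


pd+depth=34
depth=34-18=16
pd*depth=18*16=288


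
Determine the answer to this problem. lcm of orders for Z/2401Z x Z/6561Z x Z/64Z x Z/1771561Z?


Exponent = lcm of the cyclic orders; pairwise coprime => product.
7^4*3^8*2^6*11^6=2401*6561*64*1771561=1786069205895744


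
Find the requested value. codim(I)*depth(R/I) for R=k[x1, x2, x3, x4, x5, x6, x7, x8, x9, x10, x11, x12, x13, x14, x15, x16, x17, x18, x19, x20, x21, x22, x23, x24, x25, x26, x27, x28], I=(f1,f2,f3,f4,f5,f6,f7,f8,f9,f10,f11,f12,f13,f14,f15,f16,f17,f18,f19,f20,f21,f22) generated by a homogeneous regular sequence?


codim=22, depth=dim(R/I)=28-22=6
Product=22*6=132


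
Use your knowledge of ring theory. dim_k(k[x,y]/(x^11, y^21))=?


Basis: x^i*y^j, i<11, j<21
11*21=231


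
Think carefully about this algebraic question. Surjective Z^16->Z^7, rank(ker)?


rank(ker) = 16-7 = 9


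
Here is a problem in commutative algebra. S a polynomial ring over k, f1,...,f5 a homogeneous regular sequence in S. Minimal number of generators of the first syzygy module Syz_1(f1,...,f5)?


Regular sequence => Koszul complex is the minimal free resolution.
Syz_1 minimally generated by Koszul relations f_i*e_j - f_j*e_i (i<j): mu(Syz_1) = beta_2 = C(m,2) = m(m-1)/2
m=5
5*4/2 = 10


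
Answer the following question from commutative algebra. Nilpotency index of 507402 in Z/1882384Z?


507402^k mod 1882384:
k=1: 507402
k=2: 1247540
k=3: 1846712
k=4: 960400
k=5: 1075648
k=6: 0
First zero at k = 6


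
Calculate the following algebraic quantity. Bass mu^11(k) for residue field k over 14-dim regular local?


C(n,i)=C(14,11)=364


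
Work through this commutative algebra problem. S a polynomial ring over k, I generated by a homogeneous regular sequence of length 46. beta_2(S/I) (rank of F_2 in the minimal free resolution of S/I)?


Regular sequence => Koszul complex is the minimal free resolution.
Syz_1 minimally generated by Koszul relations f_i*e_j - f_j*e_i (i<j): mu(Syz_1) = beta_2 = C(m,2) = m(m-1)/2
m=46
46*45/2 = 1035


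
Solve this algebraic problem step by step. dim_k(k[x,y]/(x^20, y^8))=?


Basis: x^i*y^j, i<20, j<8
20*8=160


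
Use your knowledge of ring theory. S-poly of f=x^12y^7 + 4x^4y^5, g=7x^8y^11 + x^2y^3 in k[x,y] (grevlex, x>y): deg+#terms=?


LT(f)=x^12y^7, LT(g)=7x^8y^11
lcm(LM)=x^12y^11
S(f,g) (scaled by 7 to clear denominators) = 7y^4*f - x^4*g = 28x^4y^9 - x^6y^3
2 terms, deg 13.
13+2=15


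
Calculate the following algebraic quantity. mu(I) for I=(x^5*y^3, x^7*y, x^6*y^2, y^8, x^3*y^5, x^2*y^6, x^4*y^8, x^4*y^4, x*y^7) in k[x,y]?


Remove redundant (divisible by others).
x^4*y^8 redundant.
Min: x^7*y, x^6*y^2, x^5*y^3, x^4*y^4, x^3*y^5, x^2*y^6, x*y^7, y^8
Count=8


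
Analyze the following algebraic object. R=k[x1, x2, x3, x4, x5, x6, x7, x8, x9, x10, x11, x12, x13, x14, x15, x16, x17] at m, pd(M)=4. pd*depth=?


pd+depth=17
depth=17-4=13
pd*depth=4*13=52


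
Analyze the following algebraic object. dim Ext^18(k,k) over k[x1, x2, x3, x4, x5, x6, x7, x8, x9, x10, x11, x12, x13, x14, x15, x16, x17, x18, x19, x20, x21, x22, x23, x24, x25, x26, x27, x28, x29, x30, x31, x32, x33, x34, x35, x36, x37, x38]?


C(n,i)=C(38,18)=33578000610


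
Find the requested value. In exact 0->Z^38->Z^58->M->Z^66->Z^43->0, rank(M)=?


Alt sum=0:
(-1)^0*38 + (-1)^1*58 + (-1)^2*? + (-1)^3*66 + (-1)^4*43=0
rank(M)=43


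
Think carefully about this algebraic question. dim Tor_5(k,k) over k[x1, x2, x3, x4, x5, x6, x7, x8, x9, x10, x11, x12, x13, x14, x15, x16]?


Koszul: C(n,i)=C(16,5)=4368


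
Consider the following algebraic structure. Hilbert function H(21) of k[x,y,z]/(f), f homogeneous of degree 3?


C(23,2)-C(20,2)=253-190=63


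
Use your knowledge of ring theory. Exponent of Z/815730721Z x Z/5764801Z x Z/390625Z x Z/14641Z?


Exponent = lcm of the cyclic orders; pairwise coprime => product.
13^8*7^8*5^8*11^4=815730721*5764801*390625*14641=26894403346927507406640625


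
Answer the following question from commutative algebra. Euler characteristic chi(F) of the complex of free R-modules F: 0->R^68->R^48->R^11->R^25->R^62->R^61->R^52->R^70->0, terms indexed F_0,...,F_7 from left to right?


chi = sum (-1)^i * rank:
(-1)^0*68=68
(-1)^1*48=-48
(-1)^2*11=11
(-1)^3*25=-25
(-1)^4*62=62
(-1)^5*61=-61
(-1)^6*52=52
(-1)^7*70=-70
chi=-11


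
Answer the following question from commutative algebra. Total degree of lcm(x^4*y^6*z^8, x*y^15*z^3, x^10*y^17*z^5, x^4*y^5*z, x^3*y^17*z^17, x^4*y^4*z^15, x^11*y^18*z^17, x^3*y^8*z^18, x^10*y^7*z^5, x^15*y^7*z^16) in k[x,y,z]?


lcm = componentwise max:
x: max(4,1,10,4,3,4,11,3,10,15)=15
y: max(6,15,17,5,17,4,18,8,7,7)=18
z: max(8,3,5,1,17,15,17,18,5,16)=18
Total=15+18+18=51


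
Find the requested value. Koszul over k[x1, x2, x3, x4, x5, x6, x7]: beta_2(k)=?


C(n,i)=C(7,2)=21


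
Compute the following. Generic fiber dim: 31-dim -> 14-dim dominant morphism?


dim(fiber)=dim(X)-dim(Y)=31-14=17


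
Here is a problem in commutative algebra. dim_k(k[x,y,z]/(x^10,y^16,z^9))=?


Basis: x^iy^jz^k, i<10,j<16,k<9
10*16*9=1440


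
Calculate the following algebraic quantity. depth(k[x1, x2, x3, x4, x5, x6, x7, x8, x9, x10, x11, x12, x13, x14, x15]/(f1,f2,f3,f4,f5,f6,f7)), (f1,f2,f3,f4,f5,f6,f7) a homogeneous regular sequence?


depth(R)=15
depth(R/I)=15-7=8


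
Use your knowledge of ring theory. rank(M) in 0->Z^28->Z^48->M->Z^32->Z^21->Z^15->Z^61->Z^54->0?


Alt sum=0:
(-1)^0*28 + (-1)^1*48 + (-1)^2*? + (-1)^3*32 + (-1)^4*21 + (-1)^5*15 + (-1)^6*61 + (-1)^7*54=0
rank(M)=39


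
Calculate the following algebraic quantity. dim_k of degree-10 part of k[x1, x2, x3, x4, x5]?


C(d+n-1,n-1)=C(14,4)=1001


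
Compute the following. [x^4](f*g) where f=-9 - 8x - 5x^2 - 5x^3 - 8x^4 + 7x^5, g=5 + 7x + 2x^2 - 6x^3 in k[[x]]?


[x^4] = sum a_i*b_j, i+j=4
  -8*-6=48
  -5*2=-10
  -5*7=-35
  -8*5=-40
Sum=-37


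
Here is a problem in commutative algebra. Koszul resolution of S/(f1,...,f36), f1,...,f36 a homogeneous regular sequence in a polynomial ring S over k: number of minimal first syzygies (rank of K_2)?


Regular sequence => Koszul complex is the minimal free resolution.
Syz_1 minimally generated by Koszul relations f_i*e_j - f_j*e_i (i<j): mu(Syz_1) = beta_2 = C(m,2) = m(m-1)/2
m=36
36*35/2 = 630


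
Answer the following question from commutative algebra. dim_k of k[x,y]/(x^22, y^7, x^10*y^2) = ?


k[x,y]/I, I = (x^22, y^7, x^10*y^2)
Rect: 22x7=154. Corner: (22-10)x(7-2)=60.
dim = 154-60 = 94


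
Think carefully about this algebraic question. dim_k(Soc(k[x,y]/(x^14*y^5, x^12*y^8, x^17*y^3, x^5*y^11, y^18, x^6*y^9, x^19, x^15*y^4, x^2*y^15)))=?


Socle = ann(m) = span of standard monomials u with x*u, y*u in I (staircase corners).
Minimal generators: x^19, x^17*y^3, x^15*y^4, x^14*y^5, x^12*y^8, x^6*y^9, x^5*y^11, x^2*y^15, y^18
Corners: xy^17, x^4y^14, x^5y^10, x^11y^8, x^13y^7, x^14y^4, x^16y^3, x^18y^2
Socle dim=8


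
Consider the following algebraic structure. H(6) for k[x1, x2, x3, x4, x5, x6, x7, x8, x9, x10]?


C(d+n-1,n-1)=C(15,9)=5005


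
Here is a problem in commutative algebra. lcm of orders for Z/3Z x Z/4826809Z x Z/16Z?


Exponent = lcm of the cyclic orders; pairwise coprime => product.
3^1*13^6*2^4=3*4826809*16=231686832


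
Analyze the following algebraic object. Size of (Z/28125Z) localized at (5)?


5-primary part: 28125=5^5*9
Size=5^5=3125


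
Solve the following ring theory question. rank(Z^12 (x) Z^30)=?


rank(M(x)N) = rank(M)*rank(N)
12*30 = 360


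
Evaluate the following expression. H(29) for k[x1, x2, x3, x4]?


C(d+n-1,n-1)=C(32,3)=4960


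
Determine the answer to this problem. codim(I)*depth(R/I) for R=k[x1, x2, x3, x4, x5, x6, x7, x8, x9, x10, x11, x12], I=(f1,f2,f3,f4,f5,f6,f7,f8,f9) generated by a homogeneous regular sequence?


codim=9, depth=dim(R/I)=12-9=3
Product=9*3=27


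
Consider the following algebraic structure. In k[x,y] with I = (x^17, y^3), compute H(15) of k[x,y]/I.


k[x,y], I = (x^17, y^3), d = 15
Need i < 17 and d-i < 3.
Range: 13 <= i <= 15.
H(15) = 3


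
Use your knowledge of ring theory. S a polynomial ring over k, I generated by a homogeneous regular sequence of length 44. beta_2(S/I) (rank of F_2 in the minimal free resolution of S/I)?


Regular sequence => Koszul complex is the minimal free resolution.
Syz_1 minimally generated by Koszul relations f_i*e_j - f_j*e_i (i<j): mu(Syz_1) = beta_2 = C(m,2) = m(m-1)/2
m=44
44*43/2 = 946


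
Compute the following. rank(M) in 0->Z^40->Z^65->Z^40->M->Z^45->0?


Alt sum=0:
(-1)^0*40 + (-1)^1*65 + (-1)^2*40 + (-1)^3*? + (-1)^4*45=0
rank(M)=60


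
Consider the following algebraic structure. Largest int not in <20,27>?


gcd(20,27)=1 => F=ab-a-b=20*27-20-27=540-47=493


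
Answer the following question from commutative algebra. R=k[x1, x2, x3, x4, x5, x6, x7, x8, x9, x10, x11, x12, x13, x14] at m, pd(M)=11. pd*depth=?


pd+depth=14
depth=14-11=3
pd*depth=11*3=33


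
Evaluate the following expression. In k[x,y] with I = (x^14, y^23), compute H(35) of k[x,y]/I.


k[x,y], I = (x^14, y^23), d = 35
Need i < 14 and d-i < 23.
Range: 13 <= i <= 13.
H(35) = 1


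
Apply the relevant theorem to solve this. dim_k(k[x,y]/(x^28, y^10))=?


Basis: x^i*y^j, i<28, j<10
28*10=280


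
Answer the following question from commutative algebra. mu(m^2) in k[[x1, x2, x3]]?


C(n+d-1,d)=C(4,2)=6


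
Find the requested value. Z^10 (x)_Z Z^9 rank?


rank(M(x)N) = rank(M)*rank(N)
10*9 = 90


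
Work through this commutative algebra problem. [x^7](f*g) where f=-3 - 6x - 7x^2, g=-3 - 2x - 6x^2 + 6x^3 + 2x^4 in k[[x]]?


[x^7] = sum a_i*b_j, i+j=7
Sum=0


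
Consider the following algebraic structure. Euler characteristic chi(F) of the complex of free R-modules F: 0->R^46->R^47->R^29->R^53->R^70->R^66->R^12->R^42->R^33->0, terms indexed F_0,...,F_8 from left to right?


chi = sum (-1)^i * rank:
(-1)^0*46=46
(-1)^1*47=-47
(-1)^2*29=29
(-1)^3*53=-53
(-1)^4*70=70
(-1)^5*66=-66
(-1)^6*12=12
(-1)^7*42=-42
(-1)^8*33=33
chi=-18


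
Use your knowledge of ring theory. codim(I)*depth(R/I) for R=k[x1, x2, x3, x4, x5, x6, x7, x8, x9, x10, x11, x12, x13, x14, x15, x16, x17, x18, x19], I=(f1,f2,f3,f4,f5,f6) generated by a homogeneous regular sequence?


codim=6, depth=dim(R/I)=19-6=13
Product=6*13=78


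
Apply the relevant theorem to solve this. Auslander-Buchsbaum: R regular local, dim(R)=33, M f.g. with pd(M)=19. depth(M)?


pd+depth=depth(R)=33
depth=33-19=14


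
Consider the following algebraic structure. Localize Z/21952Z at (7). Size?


7-primary part: 21952=7^3*64
Size=7^3=343


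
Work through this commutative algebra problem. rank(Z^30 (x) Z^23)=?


rank(M(x)N) = rank(M)*rank(N)
30*23 = 690


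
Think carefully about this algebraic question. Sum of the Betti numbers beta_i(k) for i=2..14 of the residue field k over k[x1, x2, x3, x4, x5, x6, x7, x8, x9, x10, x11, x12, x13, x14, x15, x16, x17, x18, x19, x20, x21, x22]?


Koszul resolution: beta_i(k)=C(n,i), n=22
C(22,2)=231, C(22,3)=1540, C(22,4)=7315, C(22,5)=26334, C(22,6)=74613, C(22,7)=170544, C(22,8)=319770, C(22,9)=497420, C(22,10)=646646, C(22,11)=705432, C(22,12)=646646, C(22,13)=497420, C(22,14)=319770
Sum=3913681


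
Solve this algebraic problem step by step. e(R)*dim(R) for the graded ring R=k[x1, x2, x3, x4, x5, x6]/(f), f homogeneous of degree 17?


e(R)=deg(f)=17, dim(R)=6-1=5
e*dim=17*5=85


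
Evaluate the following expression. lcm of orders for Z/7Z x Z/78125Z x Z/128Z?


Exponent = lcm of the cyclic orders; pairwise coprime => product.
7^1*5^7*2^7=7*78125*128=70000000


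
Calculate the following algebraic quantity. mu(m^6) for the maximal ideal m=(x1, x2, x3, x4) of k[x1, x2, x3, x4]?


Graded Nakayama: mu(m^d) = dim_k (m^d/m^(d+1)) = #degree-6 monomials in 4 vars
C(n+d-1,d)=C(9,6)=84


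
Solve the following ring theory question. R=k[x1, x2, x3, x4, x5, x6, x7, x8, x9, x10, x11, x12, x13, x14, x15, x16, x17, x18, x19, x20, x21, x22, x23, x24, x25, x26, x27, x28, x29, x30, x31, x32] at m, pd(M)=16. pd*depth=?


pd+depth=32
depth=32-16=16
pd*depth=16*16=256


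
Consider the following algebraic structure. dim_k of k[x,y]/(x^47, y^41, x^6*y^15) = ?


k[x,y]/I, I = (x^47, y^41, x^6*y^15)
Rect: 47x41=1927. Corner: (47-6)x(41-15)=1066.
dim = 1927-1066 = 861


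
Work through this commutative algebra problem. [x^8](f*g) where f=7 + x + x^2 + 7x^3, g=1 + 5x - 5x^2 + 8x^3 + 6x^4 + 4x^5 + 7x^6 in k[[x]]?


[x^8] = sum a_i*b_j, i+j=8
  1*7=7
  7*4=28
Sum=35


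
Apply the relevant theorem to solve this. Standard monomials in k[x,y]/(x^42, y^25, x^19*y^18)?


k[x,y]/I, I = (x^42, y^25, x^19*y^18)
Rect: 42x25=1050. Corner: (42-19)x(25-18)=161.
dim = 1050-161 = 889


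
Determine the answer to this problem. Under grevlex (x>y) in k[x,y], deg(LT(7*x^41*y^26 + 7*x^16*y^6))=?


LT: 7*x^41*y^26
deg_x=41, deg_y=26
Total=41+26=67


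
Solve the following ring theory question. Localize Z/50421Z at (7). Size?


7-primary part: 50421=7^5*3
Size=7^5=16807


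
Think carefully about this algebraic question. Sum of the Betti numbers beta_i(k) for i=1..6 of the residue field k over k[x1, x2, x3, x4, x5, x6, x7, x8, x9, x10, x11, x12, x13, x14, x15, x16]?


Koszul resolution: beta_i(k)=C(n,i), n=16
C(16,1)=16, C(16,2)=120, C(16,3)=560, C(16,4)=1820, C(16,5)=4368, C(16,6)=8008
Sum=14892


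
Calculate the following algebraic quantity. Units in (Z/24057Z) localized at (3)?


Local ring = Z/2187Z.
phi(2187) = 3^6*(3-1) = 1458


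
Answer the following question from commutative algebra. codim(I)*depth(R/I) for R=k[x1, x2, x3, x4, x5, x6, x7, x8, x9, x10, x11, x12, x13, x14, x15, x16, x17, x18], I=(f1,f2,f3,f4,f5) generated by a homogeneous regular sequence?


codim=5, depth=dim(R/I)=18-5=13
Product=5*13=65


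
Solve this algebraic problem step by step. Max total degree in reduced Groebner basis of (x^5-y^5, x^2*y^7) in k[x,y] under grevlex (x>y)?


LT(f1)=x^5, LT(f2)=x^2y^7, lcm=x^5y^7
S(f1,f2) = y^7*f1 - x^3*f2 = -y^12
Reduced GB = {f1, f2, y^12}; degrees 5, 9, 12
Max = 12


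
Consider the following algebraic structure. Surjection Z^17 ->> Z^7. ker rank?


rank(ker) = 17-7 = 10


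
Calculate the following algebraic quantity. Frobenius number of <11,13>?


gcd(11,13)=1 => F=ab-a-b=11*13-11-13=143-24=119


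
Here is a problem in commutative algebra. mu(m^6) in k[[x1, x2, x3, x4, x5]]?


C(n+d-1,d)=C(10,6)=210


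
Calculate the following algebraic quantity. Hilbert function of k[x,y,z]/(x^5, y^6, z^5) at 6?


Need i<5, j<6, k<5 with i+j+k=6.
For each i, j ranges over max(0,6-i-4)..min(5,6-i):
  i=0: j in [2,5] -> 4
  i=1: j in [1,5] -> 5
  i=2: j in [0,4] -> 5
  i=3: j in [0,3] -> 4
  i=4: j in [0,2] -> 3
H(6) = 4+5+5+4+3 = 21


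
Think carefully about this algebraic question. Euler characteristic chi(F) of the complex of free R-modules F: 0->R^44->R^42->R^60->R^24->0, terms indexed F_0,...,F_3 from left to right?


chi = sum (-1)^i * rank:
(-1)^0*44=44
(-1)^1*42=-42
(-1)^2*60=60
(-1)^3*24=-24
chi=38


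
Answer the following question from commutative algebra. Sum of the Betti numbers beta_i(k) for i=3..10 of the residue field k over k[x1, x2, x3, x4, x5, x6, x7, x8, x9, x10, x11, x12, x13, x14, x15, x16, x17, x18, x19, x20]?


Koszul resolution: beta_i(k)=C(n,i), n=20
C(20,3)=1140, C(20,4)=4845, C(20,5)=15504, C(20,6)=38760, C(20,7)=77520, C(20,8)=125970, C(20,9)=167960, C(20,10)=184756
Sum=616455


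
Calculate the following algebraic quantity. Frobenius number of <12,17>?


gcd(12,17)=1 => F=ab-a-b=12*17-12-17=204-29=175


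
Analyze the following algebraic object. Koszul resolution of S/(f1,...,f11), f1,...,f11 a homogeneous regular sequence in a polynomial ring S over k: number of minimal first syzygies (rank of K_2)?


Regular sequence => Koszul complex is the minimal free resolution.
Syz_1 minimally generated by Koszul relations f_i*e_j - f_j*e_i (i<j): mu(Syz_1) = beta_2 = C(m,2) = m(m-1)/2
m=11
11*10/2 = 55


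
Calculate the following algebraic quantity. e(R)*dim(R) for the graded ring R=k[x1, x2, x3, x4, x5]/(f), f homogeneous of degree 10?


e(R)=deg(f)=10, dim(R)=5-1=4
e*dim=10*4=40


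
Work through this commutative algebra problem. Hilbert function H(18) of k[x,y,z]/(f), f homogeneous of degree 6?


C(20,2)-C(14,2)=190-91=99


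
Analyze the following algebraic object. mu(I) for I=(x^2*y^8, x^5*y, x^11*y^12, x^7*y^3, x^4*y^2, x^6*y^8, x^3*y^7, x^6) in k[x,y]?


Remove redundant (divisible by others).
x^11*y^12 redundant.
x^6*y^8 redundant.
x^7*y^3 redundant.
Min: x^6, x^5*y, x^4*y^2, x^3*y^7, x^2*y^8
Count=5


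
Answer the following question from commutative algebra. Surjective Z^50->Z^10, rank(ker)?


rank(ker) = 50-10 = 40


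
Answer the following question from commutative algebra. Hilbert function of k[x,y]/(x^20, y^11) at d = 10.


k[x,y], I = (x^20, y^11), d = 10
Need i < 20 and d-i < 11.
Range: 0 <= i <= 10.
H(10) = 11


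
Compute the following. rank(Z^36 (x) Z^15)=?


rank(M(x)N) = rank(M)*rank(N)
36*15 = 540


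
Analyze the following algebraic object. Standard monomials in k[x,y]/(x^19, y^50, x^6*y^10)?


k[x,y]/I, I = (x^19, y^50, x^6*y^10)
Rect: 19x50=950. Corner: (19-6)x(50-10)=520.
dim = 950-520 = 430


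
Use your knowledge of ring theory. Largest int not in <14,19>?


gcd(14,19)=1 => F=ab-a-b=14*19-14-19=266-33=233


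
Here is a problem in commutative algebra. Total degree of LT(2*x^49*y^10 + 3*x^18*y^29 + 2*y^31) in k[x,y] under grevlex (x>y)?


LT: 2*x^49*y^10
deg_x=49, deg_y=10
Total=49+10=59


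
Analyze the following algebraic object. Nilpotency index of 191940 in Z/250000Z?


191940^k mod 250000:
k=1: 191940
k=2: 213600
k=3: 134000
k=4: 210000
k=5: 150000
k=6: 0
First zero at k = 6


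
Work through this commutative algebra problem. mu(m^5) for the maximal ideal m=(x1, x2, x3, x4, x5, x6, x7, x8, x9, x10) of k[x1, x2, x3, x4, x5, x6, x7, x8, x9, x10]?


Graded Nakayama: mu(m^d) = dim_k (m^d/m^(d+1)) = #degree-5 monomials in 10 vars
C(n+d-1,d)=C(14,5)=2002


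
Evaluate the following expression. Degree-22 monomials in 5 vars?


C(d+n-1,n-1)=C(26,4)=14950


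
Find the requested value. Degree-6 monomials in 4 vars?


C(d+n-1,n-1)=C(9,3)=84


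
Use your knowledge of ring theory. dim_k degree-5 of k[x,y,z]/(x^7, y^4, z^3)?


Need i<7, j<4, k<3 with i+j+k=5.
For each i, j ranges over max(0,5-i-2)..min(3,5-i):
  i=0: j in [3,3] -> 1
  i=1: j in [2,3] -> 2
  i=2: j in [1,3] -> 3
  i=3: j in [0,2] -> 3
  i=4: j in [0,1] -> 2
  i=5: j in [0,0] -> 1
H(5) = 1+2+3+3+2+1 = 12


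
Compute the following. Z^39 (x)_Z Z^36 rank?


rank(M(x)N) = rank(M)*rank(N)
39*36 = 1404


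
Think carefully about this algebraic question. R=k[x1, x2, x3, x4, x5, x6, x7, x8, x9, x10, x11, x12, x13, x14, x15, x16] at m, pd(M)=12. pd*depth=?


pd+depth=16
depth=16-12=4
pd*depth=12*4=48


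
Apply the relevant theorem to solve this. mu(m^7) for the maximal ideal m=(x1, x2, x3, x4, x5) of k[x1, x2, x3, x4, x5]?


Graded Nakayama: mu(m^d) = dim_k (m^d/m^(d+1)) = #degree-7 monomials in 5 vars
C(n+d-1,d)=C(11,7)=330


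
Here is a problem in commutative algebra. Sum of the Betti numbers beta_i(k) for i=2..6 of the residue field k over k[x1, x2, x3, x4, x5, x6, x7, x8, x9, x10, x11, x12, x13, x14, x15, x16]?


Koszul resolution: beta_i(k)=C(n,i), n=16
C(16,2)=120, C(16,3)=560, C(16,4)=1820, C(16,5)=4368, C(16,6)=8008
Sum=14876


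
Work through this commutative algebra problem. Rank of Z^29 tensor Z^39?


rank(M(x)N) = rank(M)*rank(N)
29*39 = 1131


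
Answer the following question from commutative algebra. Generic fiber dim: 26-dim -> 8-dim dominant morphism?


dim(fiber)=dim(X)-dim(Y)=26-8=18


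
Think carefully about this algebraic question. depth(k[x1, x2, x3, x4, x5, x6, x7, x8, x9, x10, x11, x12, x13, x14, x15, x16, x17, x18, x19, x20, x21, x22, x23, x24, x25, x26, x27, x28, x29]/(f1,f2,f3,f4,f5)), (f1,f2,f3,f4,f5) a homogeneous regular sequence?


depth(R)=29
depth(R/I)=29-5=24


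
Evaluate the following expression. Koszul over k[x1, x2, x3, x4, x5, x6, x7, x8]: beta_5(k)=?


C(n,i)=C(8,5)=56


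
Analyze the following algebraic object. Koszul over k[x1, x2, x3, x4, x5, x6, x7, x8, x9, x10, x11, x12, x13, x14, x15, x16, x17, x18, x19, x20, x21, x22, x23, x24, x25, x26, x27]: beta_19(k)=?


C(n,i)=C(27,19)=2220075


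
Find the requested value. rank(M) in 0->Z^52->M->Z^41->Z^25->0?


Alt sum=0:
(-1)^0*52 + (-1)^1*? + (-1)^2*41 + (-1)^3*25=0
rank(M)=68


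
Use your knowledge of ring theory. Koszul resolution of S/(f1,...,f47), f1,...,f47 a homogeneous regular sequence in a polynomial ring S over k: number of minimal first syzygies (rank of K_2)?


Regular sequence => Koszul complex is the minimal free resolution.
Syz_1 minimally generated by Koszul relations f_i*e_j - f_j*e_i (i<j): mu(Syz_1) = beta_2 = C(m,2) = m(m-1)/2
m=47
47*46/2 = 1081


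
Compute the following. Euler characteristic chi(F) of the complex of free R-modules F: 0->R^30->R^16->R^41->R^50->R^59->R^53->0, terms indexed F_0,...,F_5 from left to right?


chi = sum (-1)^i * rank:
(-1)^0*30=30
(-1)^1*16=-16
(-1)^2*41=41
(-1)^3*50=-50
(-1)^4*59=59
(-1)^5*53=-53
chi=11


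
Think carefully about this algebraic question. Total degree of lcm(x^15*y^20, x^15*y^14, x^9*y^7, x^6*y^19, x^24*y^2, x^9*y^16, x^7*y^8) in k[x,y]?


lcm = componentwise max:
x: max(15,15,9,6,24,9,7)=24
y: max(20,14,7,19,2,16,8)=20
Total=24+20=44


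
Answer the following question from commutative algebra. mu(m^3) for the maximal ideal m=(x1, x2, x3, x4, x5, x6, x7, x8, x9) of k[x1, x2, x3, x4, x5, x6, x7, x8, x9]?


Graded Nakayama: mu(m^d) = dim_k (m^d/m^(d+1)) = #degree-3 monomials in 9 vars
C(n+d-1,d)=C(11,3)=165


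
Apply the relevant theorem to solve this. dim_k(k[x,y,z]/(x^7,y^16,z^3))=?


Basis: x^iy^jz^k, i<7,j<16,k<3
7*16*3=336


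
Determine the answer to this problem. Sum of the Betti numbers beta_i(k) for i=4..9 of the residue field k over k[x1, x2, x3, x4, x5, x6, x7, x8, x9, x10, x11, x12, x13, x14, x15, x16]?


Koszul resolution: beta_i(k)=C(n,i), n=16
C(16,4)=1820, C(16,5)=4368, C(16,6)=8008, C(16,7)=11440, C(16,8)=12870, C(16,9)=11440
Sum=49946


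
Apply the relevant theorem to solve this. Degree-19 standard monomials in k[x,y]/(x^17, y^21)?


k[x,y], I = (x^17, y^21), d = 19
Need i < 17 and d-i < 21.
Range: 0 <= i <= 16.
H(19) = 17


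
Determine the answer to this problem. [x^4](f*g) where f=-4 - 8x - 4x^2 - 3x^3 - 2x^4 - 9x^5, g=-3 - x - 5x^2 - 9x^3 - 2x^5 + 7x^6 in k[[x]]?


[x^4] = sum a_i*b_j, i+j=4
  -8*-9=72
  -4*-5=20
  -3*-1=3
  -2*-3=6
Sum=101


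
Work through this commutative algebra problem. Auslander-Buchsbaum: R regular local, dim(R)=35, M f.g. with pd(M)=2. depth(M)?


pd+depth=depth(R)=35
depth=35-2=33


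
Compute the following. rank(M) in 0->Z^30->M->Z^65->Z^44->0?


Alt sum=0:
(-1)^0*30 + (-1)^1*? + (-1)^2*65 + (-1)^3*44=0
rank(M)=51


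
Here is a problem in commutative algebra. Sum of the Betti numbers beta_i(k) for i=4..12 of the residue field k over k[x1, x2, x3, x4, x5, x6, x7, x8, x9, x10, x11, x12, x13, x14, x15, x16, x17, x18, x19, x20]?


Koszul resolution: beta_i(k)=C(n,i), n=20
C(20,4)=4845, C(20,5)=15504, C(20,6)=38760, C(20,7)=77520, C(20,8)=125970, C(20,9)=167960, C(20,10)=184756, C(20,11)=167960, C(20,12)=125970
Sum=909245


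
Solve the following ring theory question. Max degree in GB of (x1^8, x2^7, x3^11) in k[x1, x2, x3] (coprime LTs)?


Pure powers, coprime LTs => already GB.
Degrees: 8, 7, 11
Max=11


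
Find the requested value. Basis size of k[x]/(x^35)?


Basis: 1,x,...,x^34
dim=35


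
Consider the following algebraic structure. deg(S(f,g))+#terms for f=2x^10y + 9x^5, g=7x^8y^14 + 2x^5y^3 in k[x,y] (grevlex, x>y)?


LT(f)=2x^10y, LT(g)=7x^8y^14
lcm(LM)=x^10y^14
S(f,g) (scaled by 14 to clear denominators) = 7y^13*f - 2x^2*g = 63x^5y^13 - 4x^7y^3
2 terms, deg 18.
18+2=20


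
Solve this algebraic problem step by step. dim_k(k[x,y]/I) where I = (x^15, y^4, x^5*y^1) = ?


k[x,y]/I, I = (x^15, y^4, x^5*y^1)
Rect: 15x4=60. Corner: (15-5)x(4-1)=30.
dim = 60-30 = 30


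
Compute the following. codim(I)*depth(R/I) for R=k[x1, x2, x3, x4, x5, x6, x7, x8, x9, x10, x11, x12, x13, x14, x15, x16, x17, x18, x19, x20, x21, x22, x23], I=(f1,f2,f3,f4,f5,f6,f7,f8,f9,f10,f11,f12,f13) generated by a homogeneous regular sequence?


codim=13, depth=dim(R/I)=23-13=10
Product=13*10=130


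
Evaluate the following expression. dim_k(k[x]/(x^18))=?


Basis: 1,x,...,x^17
dim=18


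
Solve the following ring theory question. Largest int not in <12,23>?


gcd(12,23)=1 => F=ab-a-b=12*23-12-23=276-35=241


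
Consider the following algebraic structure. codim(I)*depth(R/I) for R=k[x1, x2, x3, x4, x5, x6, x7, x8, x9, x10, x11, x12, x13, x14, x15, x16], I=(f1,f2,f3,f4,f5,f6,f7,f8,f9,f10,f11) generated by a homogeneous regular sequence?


codim=11, depth=dim(R/I)=16-11=5
Product=11*5=55


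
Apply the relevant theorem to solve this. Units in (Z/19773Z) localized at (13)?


Local ring = Z/2197Z.
phi(2197) = 13^2*(13-1) = 2028


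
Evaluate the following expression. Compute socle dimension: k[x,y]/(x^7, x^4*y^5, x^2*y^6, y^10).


Socle = ann(m) = span of standard monomials u with x*u, y*u in I (staircase corners).
Minimal generators: x^7, x^4*y^5, x^2*y^6, y^10
Corners: xy^9, x^3y^5, x^6y^4
Socle dim=3


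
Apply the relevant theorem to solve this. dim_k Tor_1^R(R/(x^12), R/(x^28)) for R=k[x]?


Tor_1(R/I,R/J)=(I cap J)/IJ=(x^28)/(x^40)
dim=40-28=min(12,28)=12


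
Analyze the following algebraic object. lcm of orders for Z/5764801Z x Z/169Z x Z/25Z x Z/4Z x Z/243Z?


Exponent = lcm of the cyclic orders; pairwise coprime => product.
7^8*13^2*5^2*2^2*3^5=5764801*169*25*4*243=23674308266700


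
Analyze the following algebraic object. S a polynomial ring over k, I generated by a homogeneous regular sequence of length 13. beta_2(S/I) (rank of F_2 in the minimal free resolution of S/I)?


Regular sequence => Koszul complex is the minimal free resolution.
Syz_1 minimally generated by Koszul relations f_i*e_j - f_j*e_i (i<j): mu(Syz_1) = beta_2 = C(m,2) = m(m-1)/2
m=13
13*12/2 = 78


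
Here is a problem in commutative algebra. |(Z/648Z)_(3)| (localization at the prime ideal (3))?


3-primary part: 648=3^4*8
Size=3^4=81


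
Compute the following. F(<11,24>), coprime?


gcd(11,24)=1 => F=ab-a-b=11*24-11-24=264-35=229


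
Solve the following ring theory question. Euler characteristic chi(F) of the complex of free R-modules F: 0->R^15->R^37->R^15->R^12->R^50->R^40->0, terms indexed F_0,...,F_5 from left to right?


chi = sum (-1)^i * rank:
(-1)^0*15=15
(-1)^1*37=-37
(-1)^2*15=15
(-1)^3*12=-12
(-1)^4*50=50
(-1)^5*40=-40
chi=-9


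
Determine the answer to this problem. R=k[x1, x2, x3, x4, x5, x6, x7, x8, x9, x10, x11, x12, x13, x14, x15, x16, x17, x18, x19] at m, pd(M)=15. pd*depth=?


pd+depth=19
depth=19-15=4
pd*depth=15*4=60


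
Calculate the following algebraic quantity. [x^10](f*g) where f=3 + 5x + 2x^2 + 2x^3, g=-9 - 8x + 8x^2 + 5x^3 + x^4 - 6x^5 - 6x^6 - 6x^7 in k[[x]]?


[x^10] = sum a_i*b_j, i+j=10
  2*-6=-12
Sum=-12


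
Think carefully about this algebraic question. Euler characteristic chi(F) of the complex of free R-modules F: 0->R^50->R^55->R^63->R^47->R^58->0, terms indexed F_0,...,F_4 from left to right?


chi = sum (-1)^i * rank:
(-1)^0*50=50
(-1)^1*55=-55
(-1)^2*63=63
(-1)^3*47=-47
(-1)^4*58=58
chi=69


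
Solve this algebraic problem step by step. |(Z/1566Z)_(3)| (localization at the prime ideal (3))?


3-primary part: 1566=3^3*58
Size=3^3=27


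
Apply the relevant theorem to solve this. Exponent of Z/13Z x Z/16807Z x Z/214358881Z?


Exponent = lcm of the cyclic orders; pairwise coprime => product.
13^1*7^5*11^8=13*16807*214358881=46835486268571


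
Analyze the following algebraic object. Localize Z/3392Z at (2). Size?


2-primary part: 3392=2^6*53
Size=2^6=64


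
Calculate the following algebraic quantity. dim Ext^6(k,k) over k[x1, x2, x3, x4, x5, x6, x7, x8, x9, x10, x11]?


C(n,i)=C(11,6)=462


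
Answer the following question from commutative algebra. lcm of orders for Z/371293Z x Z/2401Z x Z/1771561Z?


Exponent = lcm of the cyclic orders; pairwise coprime => product.
13^5*7^4*11^6=371293*2401*1771561=1579301444293573


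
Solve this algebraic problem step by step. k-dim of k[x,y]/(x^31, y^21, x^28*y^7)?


k[x,y]/I, I = (x^31, y^21, x^28*y^7)
Rect: 31x21=651. Corner: (31-28)x(21-7)=42.
dim = 651-42 = 609


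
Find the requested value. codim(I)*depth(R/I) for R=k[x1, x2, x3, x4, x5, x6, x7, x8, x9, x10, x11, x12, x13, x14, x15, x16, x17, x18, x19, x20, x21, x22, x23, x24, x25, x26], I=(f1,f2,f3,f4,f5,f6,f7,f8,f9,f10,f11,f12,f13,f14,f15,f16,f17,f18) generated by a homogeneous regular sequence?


codim=18, depth=dim(R/I)=26-18=8
Product=18*8=144


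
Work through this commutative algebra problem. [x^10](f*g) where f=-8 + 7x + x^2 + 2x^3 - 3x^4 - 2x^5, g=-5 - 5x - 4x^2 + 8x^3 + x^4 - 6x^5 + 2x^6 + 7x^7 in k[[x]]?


[x^10] = sum a_i*b_j, i+j=10
  2*7=14
  -3*2=-6
  -2*-6=12
Sum=20


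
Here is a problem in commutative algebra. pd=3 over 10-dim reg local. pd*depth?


pd+depth=10
depth=10-3=7
pd*depth=3*7=21


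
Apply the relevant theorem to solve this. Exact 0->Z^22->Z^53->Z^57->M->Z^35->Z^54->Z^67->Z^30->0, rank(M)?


Alt sum=0:
(-1)^0*22 + (-1)^1*53 + (-1)^2*57 + (-1)^3*? + (-1)^4*35 + (-1)^5*54 + (-1)^6*67 + (-1)^7*30=0
rank(M)=44


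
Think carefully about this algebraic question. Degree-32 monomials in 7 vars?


C(d+n-1,n-1)=C(38,6)=2760681


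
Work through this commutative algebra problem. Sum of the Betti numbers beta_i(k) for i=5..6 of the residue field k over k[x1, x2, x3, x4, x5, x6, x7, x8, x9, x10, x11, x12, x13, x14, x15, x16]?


Koszul resolution: beta_i(k)=C(n,i), n=16
C(16,5)=4368, C(16,6)=8008
Sum=12376


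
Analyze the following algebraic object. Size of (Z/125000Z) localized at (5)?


5-primary part: 125000=5^6*8
Size=5^6=15625


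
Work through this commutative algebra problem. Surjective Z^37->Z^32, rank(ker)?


rank(ker) = 37-32 = 5


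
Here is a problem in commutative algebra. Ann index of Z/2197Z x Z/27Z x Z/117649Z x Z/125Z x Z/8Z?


Exponent = lcm of the cyclic orders; pairwise coprime => product.
13^3*3^3*7^6*5^3*2^3=2197*27*117649*125*8=6978821031000


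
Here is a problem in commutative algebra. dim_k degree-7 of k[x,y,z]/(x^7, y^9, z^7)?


Need i<7, j<9, k<7 with i+j+k=7.
For each i, j ranges over max(0,7-i-6)..min(8,7-i):
  i=0: j in [1,7] -> 7
  i=1: j in [0,6] -> 7
  i=2: j in [0,5] -> 6
  i=3: j in [0,4] -> 5
  i=4: j in [0,3] -> 4
  i=5: j in [0,2] -> 3
  i=6: j in [0,1] -> 2
H(7) = 7+7+6+5+4+3+2 = 34


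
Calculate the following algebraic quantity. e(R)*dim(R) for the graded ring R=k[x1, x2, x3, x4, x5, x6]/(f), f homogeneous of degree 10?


e(R)=deg(f)=10, dim(R)=6-1=5
e*dim=10*5=50


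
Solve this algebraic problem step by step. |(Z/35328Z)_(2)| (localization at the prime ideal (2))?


2-primary part: 35328=2^9*69
Size=2^9=512


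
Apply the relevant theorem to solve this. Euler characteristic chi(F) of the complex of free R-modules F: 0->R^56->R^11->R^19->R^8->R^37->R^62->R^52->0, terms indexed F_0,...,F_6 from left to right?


chi = sum (-1)^i * rank:
(-1)^0*56=56
(-1)^1*11=-11
(-1)^2*19=19
(-1)^3*8=-8
(-1)^4*37=37
(-1)^5*62=-62
(-1)^6*52=52
chi=83


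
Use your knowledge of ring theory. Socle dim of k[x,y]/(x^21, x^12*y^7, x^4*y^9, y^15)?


Socle = ann(m) = span of standard monomials u with x*u, y*u in I (staircase corners).
Minimal generators: x^21, x^12*y^7, x^4*y^9, y^15
Corners: x^3y^14, x^11y^8, x^20y^6
Socle dim=3


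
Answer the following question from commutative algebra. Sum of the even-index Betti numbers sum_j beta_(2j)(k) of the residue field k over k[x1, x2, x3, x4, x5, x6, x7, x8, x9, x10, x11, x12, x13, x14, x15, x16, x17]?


Koszul resolution: beta_i(k)=C(n,i), n=17
sum_even C(17,i) = 2^(n-1) = 2^16 = 65536


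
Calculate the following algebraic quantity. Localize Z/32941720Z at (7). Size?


7-primary part: 32941720=7^7*40
Size=7^7=823543


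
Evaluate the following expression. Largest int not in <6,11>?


gcd(6,11)=1 => F=ab-a-b=6*11-6-11=66-17=49


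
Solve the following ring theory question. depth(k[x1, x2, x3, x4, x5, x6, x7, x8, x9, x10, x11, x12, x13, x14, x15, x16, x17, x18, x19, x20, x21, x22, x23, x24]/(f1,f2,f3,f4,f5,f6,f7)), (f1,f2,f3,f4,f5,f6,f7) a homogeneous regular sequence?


depth(R)=24
depth(R/I)=24-7=17


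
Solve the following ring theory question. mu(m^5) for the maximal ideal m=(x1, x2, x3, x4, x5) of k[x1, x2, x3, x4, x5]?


Graded Nakayama: mu(m^d) = dim_k (m^d/m^(d+1)) = #degree-5 monomials in 5 vars
C(n+d-1,d)=C(9,5)=126


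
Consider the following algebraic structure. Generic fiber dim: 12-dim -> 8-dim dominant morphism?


dim(fiber)=dim(X)-dim(Y)=12-8=4


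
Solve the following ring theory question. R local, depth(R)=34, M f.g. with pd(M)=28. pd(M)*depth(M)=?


pd+depth=34
depth=34-28=6
pd*depth=28*6=168


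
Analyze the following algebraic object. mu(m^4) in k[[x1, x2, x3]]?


C(n+d-1,d)=C(6,4)=15


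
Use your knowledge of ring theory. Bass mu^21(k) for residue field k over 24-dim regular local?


C(n,i)=C(24,21)=2024


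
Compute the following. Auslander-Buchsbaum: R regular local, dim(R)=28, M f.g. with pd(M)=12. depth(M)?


pd+depth=depth(R)=28
depth=28-12=16
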